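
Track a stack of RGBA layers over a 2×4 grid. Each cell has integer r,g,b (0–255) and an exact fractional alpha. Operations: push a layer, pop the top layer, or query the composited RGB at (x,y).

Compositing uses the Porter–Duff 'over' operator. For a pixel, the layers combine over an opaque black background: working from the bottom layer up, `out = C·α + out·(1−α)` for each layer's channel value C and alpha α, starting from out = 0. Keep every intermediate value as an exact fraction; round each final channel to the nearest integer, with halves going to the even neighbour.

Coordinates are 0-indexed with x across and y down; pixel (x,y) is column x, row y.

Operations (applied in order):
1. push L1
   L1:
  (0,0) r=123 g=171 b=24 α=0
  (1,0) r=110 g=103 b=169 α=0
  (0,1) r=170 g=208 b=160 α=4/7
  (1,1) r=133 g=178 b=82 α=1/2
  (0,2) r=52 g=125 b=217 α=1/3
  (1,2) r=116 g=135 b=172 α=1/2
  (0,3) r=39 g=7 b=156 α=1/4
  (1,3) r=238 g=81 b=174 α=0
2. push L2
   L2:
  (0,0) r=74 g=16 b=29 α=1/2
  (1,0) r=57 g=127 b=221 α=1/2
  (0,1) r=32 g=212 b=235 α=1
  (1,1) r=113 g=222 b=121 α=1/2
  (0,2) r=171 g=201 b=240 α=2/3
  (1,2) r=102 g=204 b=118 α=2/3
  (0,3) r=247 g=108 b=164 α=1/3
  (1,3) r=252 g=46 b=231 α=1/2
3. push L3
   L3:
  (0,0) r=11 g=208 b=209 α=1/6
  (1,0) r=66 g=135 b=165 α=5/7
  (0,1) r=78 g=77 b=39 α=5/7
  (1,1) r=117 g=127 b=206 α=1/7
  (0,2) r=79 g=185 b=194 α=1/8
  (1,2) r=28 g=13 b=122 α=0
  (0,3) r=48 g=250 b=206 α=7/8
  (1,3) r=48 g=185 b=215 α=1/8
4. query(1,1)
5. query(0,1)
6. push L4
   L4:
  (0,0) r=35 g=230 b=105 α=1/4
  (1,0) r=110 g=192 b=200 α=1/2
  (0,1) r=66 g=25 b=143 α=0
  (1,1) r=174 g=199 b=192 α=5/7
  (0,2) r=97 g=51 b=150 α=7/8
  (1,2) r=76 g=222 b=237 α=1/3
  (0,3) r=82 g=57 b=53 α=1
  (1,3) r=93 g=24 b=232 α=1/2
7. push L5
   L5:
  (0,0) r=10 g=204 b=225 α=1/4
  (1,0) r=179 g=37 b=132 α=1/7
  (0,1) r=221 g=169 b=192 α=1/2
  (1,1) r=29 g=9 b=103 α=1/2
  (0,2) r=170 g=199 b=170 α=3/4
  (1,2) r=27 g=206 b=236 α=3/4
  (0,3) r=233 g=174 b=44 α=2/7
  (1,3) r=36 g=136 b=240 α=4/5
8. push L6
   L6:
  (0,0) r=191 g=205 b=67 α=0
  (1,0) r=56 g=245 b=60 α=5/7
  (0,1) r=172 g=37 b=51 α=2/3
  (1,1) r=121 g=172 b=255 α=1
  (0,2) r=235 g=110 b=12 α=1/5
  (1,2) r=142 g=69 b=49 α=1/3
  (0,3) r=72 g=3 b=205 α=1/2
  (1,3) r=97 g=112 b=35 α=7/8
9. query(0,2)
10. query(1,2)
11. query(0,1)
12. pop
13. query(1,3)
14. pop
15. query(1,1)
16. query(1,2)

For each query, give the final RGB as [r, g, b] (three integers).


(1,1) stack=L1,L2,L3; from [0,0,0]:
after L1 α=1/2: [133/2, 89, 41]
after L2 α=1/2: [359/4, 311/2, 81]
after L3 α=1/7: [1311/14, 1060/7, 692/7]
= [94, 151, 99]

at x=0,y=1 over L1,L2,L3:
+L1 (α=4/7) → [680/7, 832/7, 640/7]
+L2 (α=1) → [32, 212, 235]
+L3 (α=5/7) → [454/7, 809/7, 95]
= [65, 116, 95]

at x=0,y=2 over L1,L2,L3,L4,L5,L6:
+L1 (α=1/3) → [52/3, 125/3, 217/3]
+L2 (α=2/3) → [1078/9, 1331/9, 1657/9]
+L3 (α=1/8) → [8257/72, 5491/36, 13345/72]
+L4 (α=7/8) → [57145/576, 18343/288, 88945/576]
+L5 (α=3/4) → [350905/2304, 190279/1152, 382705/2304]
+L6 (α=1/5) → [97253/576, 221959/1440, 389617/2880]
→ [169, 154, 135]

query (1,2) [L1,L2,L3,L4,L5,L6] — begin 0,0,0
L1 α=1/2: [58, 135/2, 86]
L2 α=2/3: [262/3, 317/2, 322/3]
L3 α=0: [262/3, 317/2, 322/3]
L4 α=1/3: [752/9, 539/3, 1355/9]
L5 α=3/4: [1481/36, 2393/12, 7727/36]
L6 α=1/3: [4037/54, 2807/18, 8609/54]
→ [75, 156, 159]

query (0,1) [L1,L2,L3,L4,L5,L6] — begin 0,0,0
+L1 (α=4/7) → [680/7, 832/7, 640/7]
+L2 (α=1) → [32, 212, 235]
+L3 (α=5/7) → [454/7, 809/7, 95]
+L4 (α=0) → [454/7, 809/7, 95]
+L5 (α=1/2) → [2001/14, 996/7, 287/2]
+L6 (α=2/3) → [6817/42, 1514/21, 491/6]
→ [162, 72, 82]

(1,3) stack=L1,L2,L3,L4,L5; from [0,0,0]:
after L1 α=0: [0, 0, 0]
after L2 α=1/2: [126, 23, 231/2]
after L3 α=1/8: [465/4, 173/4, 2047/16]
after L4 α=1/2: [837/8, 269/8, 5759/32]
after L5 α=4/5: [1989/40, 4621/40, 36479/160]
rounded: [50, 116, 228]

query (1,1) [L1,L2,L3,L4] — begin 0,0,0
after L1 α=1/2: [133/2, 89, 41]
after L2 α=1/2: [359/4, 311/2, 81]
after L3 α=1/7: [1311/14, 1060/7, 692/7]
after L4 α=5/7: [7401/49, 9085/49, 8104/49]
= [151, 185, 165]

(1,2) stack=L1,L2,L3,L4; from [0,0,0]:
+L1 (α=1/2) → [58, 135/2, 86]
+L2 (α=2/3) → [262/3, 317/2, 322/3]
+L3 (α=0) → [262/3, 317/2, 322/3]
+L4 (α=1/3) → [752/9, 539/3, 1355/9]
= [84, 180, 151]


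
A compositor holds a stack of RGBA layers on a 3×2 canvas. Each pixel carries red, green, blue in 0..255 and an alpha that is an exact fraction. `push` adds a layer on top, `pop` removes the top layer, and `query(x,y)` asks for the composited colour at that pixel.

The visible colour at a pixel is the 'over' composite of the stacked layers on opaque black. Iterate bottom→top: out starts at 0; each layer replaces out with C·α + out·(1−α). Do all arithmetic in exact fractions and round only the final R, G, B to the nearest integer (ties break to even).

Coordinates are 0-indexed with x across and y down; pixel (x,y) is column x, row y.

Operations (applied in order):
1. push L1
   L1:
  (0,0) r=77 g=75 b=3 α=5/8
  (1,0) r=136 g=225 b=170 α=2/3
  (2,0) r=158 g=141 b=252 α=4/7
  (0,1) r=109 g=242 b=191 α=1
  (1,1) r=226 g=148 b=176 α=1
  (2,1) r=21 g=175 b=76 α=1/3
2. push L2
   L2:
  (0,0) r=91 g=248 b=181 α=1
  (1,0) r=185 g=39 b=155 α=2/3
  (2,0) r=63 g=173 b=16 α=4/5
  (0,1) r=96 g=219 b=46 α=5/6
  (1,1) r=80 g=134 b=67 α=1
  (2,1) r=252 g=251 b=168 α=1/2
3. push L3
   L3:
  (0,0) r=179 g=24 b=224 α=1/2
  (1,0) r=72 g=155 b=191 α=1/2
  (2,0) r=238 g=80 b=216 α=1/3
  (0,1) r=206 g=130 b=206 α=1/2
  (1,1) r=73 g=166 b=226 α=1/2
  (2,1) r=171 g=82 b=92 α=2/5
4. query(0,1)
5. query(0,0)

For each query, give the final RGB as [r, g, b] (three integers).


(0,1) stack=L1,L2,L3; from [0,0,0]:
after L1 α=1: [109, 242, 191]
after L2 α=5/6: [589/6, 1337/6, 421/6]
after L3 α=1/2: [1825/12, 2117/12, 1657/12]
rounded: [152, 176, 138]

query (0,0) [L1,L2,L3] — begin 0,0,0
+L1 (α=5/8) → [385/8, 375/8, 15/8]
+L2 (α=1) → [91, 248, 181]
+L3 (α=1/2) → [135, 136, 405/2]
rounded: [135, 136, 202]


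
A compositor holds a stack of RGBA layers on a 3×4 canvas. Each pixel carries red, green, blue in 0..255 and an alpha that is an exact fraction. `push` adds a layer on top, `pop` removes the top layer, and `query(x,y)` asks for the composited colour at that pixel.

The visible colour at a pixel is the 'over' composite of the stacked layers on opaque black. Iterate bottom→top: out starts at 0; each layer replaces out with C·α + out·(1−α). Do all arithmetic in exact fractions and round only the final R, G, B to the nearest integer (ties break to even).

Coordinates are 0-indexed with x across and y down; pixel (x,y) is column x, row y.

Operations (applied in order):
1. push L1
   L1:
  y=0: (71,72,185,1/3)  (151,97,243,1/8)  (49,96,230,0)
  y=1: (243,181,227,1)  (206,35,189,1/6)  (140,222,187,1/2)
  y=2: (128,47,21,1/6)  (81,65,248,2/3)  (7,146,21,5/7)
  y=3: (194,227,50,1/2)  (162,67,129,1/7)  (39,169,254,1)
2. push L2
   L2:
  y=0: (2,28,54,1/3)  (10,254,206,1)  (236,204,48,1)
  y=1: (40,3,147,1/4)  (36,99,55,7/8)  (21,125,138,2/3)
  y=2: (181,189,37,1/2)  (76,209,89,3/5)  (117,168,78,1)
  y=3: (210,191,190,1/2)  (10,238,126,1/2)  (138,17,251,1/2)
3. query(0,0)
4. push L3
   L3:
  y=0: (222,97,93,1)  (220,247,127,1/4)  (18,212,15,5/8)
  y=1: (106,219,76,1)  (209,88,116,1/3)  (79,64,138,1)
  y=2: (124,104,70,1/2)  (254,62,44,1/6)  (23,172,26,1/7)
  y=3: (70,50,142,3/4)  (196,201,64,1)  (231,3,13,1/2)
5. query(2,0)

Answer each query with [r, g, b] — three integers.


(0,0) stack=L1,L2; from [0,0,0]:
L1 α=1/3: [71/3, 24, 185/3]
L2 α=1/3: [148/9, 76/3, 532/9]
rounded: [16, 25, 59]

(2,0) stack=L1,L2,L3; from [0,0,0]:
L1 α=0: [0, 0, 0]
L2 α=1: [236, 204, 48]
L3 α=5/8: [399/4, 209, 219/8]
= [100, 209, 27]


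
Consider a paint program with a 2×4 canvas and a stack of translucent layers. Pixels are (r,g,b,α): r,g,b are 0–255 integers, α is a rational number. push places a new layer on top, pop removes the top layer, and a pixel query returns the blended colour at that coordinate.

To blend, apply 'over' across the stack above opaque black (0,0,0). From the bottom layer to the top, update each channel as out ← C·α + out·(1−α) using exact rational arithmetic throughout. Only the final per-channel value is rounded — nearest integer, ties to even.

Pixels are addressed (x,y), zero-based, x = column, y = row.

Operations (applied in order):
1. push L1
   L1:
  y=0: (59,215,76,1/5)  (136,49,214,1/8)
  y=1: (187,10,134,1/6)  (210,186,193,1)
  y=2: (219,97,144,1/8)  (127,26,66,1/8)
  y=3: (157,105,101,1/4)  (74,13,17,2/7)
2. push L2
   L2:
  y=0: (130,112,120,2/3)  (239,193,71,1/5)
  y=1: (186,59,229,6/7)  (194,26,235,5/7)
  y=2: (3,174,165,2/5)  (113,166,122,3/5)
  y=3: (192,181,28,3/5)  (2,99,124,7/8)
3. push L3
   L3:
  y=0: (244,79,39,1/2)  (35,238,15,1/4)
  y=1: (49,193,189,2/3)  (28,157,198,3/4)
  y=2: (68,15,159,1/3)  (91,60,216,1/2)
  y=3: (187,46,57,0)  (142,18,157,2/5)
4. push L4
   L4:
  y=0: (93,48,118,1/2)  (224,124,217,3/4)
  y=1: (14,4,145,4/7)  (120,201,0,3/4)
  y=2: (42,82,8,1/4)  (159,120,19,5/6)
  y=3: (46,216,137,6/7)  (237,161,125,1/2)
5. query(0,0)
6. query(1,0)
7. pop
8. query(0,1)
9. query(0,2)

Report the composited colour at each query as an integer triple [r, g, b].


query (0,0) [L1,L2,L3,L4] — begin 0,0,0
+L1 (α=1/5) → [59/5, 43, 76/5]
+L2 (α=2/3) → [453/5, 89, 1276/15]
+L3 (α=1/2) → [1673/10, 84, 1861/30]
+L4 (α=1/2) → [2603/20, 66, 5401/60]
rounded: [130, 66, 90]

query (1,0) [L1,L2,L3,L4] — begin 0,0,0
after L1 α=1/8: [17, 49/8, 107/4]
after L2 α=1/5: [307/5, 87/2, 178/5]
after L3 α=1/4: [274/5, 737/8, 609/20]
after L4 α=3/4: [1817/10, 3713/32, 13629/80]
→ [182, 116, 170]

(0,1) stack=L1,L2,L3; from [0,0,0]:
L1 α=1/6: [187/6, 5/3, 67/3]
L2 α=6/7: [6883/42, 1067/21, 4189/21]
L3 α=2/3: [10999/126, 9173/63, 12127/63]
rounded: [87, 146, 192]

(0,2) stack=L1,L2,L3; from [0,0,0]:
after L1 α=1/8: [219/8, 97/8, 18]
after L2 α=2/5: [141/8, 615/8, 384/5]
after L3 α=1/3: [413/12, 225/4, 521/5]
rounded: [34, 56, 104]


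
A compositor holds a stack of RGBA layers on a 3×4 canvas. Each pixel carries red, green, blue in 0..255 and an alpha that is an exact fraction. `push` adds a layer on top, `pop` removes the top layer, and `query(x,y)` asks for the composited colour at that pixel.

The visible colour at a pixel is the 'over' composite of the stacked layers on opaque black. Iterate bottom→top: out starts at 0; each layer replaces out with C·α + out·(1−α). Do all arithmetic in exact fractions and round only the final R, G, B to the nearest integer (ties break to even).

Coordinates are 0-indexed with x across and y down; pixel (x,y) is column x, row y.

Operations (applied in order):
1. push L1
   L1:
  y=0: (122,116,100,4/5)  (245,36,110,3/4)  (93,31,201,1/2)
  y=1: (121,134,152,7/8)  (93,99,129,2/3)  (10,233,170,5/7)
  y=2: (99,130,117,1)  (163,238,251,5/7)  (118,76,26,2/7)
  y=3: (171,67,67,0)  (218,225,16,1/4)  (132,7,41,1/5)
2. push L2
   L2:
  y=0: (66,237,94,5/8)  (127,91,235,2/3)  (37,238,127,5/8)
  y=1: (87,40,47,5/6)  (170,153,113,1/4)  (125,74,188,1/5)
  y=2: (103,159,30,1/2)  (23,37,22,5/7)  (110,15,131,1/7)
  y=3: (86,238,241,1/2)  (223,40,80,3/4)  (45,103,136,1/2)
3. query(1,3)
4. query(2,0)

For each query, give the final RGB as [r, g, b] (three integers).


query (1,3) [L1,L2] — begin 0,0,0
after L1 α=1/4: [109/2, 225/4, 4]
after L2 α=3/4: [1447/8, 705/16, 61]
= [181, 44, 61]

(2,0) stack=L1,L2; from [0,0,0]:
after L1 α=1/2: [93/2, 31/2, 201/2]
after L2 α=5/8: [649/16, 2473/16, 1873/16]
rounded: [41, 155, 117]


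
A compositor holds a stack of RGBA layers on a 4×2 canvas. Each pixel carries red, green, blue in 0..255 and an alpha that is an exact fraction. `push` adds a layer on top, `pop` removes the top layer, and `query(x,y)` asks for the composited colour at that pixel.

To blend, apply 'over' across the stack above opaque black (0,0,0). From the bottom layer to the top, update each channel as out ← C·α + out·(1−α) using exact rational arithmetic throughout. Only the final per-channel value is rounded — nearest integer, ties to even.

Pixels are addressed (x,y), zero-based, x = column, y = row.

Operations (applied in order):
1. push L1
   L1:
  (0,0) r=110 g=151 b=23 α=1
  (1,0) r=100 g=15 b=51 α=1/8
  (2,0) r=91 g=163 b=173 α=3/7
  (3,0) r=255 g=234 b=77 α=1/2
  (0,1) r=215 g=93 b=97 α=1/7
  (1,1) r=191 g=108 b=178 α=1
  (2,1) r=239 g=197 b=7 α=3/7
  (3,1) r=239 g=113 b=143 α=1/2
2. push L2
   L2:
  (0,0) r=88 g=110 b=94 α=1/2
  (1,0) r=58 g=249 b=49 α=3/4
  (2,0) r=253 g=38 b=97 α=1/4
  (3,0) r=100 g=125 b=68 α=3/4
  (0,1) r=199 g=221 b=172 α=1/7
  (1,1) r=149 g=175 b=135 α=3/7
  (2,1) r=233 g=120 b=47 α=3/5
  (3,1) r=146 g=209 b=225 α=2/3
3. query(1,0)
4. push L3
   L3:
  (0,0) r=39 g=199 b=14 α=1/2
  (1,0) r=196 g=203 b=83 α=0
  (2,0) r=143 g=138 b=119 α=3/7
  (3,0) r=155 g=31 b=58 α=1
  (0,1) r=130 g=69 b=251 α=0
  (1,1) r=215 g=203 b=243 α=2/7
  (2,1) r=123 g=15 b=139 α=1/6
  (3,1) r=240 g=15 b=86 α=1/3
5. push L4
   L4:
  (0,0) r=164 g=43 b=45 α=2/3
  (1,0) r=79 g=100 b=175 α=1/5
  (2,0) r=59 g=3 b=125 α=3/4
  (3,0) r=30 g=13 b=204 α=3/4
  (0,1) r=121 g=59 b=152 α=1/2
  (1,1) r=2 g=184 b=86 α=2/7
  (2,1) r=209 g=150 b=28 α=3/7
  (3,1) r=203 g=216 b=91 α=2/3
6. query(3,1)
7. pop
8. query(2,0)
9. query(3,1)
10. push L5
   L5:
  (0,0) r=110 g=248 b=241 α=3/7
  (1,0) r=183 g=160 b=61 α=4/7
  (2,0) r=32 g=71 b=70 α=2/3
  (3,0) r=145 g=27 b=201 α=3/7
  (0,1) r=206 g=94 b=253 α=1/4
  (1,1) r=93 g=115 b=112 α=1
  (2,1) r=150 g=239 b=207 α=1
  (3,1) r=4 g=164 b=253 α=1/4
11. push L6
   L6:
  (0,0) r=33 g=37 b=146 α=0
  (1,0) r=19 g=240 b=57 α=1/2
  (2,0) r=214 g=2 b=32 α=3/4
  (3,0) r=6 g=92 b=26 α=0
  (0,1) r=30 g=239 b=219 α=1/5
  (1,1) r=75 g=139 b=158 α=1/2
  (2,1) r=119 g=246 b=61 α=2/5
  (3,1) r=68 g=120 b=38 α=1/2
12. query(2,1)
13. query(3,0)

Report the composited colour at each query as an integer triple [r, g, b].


query (1,0) [L1,L2] — begin 0,0,0
L1 α=1/8: [25/2, 15/8, 51/8]
L2 α=3/4: [373/8, 5991/32, 1227/32]
rounded: [47, 187, 38]

query (3,1) [L1,L2,L3,L4] — begin 0,0,0
after L1 α=1/2: [239/2, 113/2, 143/2]
after L2 α=2/3: [823/6, 949/6, 1043/6]
after L3 α=1/3: [1543/9, 994/9, 1301/9]
after L4 α=2/3: [5197/27, 4882/27, 2939/27]
rounded: [192, 181, 109]

at x=2,y=0 over L1,L2,L3:
after L1 α=3/7: [39, 489/7, 519/7]
after L2 α=1/4: [185/2, 1733/28, 559/7]
after L3 α=3/7: [799/7, 4631/49, 4735/49]
= [114, 95, 97]

(3,1) stack=L1,L2,L3; from [0,0,0]:
L1 α=1/2: [239/2, 113/2, 143/2]
L2 α=2/3: [823/6, 949/6, 1043/6]
L3 α=1/3: [1543/9, 994/9, 1301/9]
rounded: [171, 110, 145]

(2,1) stack=L1,L2,L3,L5,L6; from [0,0,0]:
L1 α=3/7: [717/7, 591/7, 3]
L2 α=3/5: [6327/35, 3702/35, 147/5]
L3 α=1/6: [1198/7, 1269/14, 143/3]
L5 α=1: [150, 239, 207]
L6 α=2/5: [688/5, 1209/5, 743/5]
rounded: [138, 242, 149]

(3,0) stack=L1,L2,L3,L5,L6; from [0,0,0]:
L1 α=1/2: [255/2, 117, 77/2]
L2 α=3/4: [855/8, 123, 485/8]
L3 α=1: [155, 31, 58]
L5 α=3/7: [1055/7, 205/7, 835/7]
L6 α=0: [1055/7, 205/7, 835/7]
rounded: [151, 29, 119]


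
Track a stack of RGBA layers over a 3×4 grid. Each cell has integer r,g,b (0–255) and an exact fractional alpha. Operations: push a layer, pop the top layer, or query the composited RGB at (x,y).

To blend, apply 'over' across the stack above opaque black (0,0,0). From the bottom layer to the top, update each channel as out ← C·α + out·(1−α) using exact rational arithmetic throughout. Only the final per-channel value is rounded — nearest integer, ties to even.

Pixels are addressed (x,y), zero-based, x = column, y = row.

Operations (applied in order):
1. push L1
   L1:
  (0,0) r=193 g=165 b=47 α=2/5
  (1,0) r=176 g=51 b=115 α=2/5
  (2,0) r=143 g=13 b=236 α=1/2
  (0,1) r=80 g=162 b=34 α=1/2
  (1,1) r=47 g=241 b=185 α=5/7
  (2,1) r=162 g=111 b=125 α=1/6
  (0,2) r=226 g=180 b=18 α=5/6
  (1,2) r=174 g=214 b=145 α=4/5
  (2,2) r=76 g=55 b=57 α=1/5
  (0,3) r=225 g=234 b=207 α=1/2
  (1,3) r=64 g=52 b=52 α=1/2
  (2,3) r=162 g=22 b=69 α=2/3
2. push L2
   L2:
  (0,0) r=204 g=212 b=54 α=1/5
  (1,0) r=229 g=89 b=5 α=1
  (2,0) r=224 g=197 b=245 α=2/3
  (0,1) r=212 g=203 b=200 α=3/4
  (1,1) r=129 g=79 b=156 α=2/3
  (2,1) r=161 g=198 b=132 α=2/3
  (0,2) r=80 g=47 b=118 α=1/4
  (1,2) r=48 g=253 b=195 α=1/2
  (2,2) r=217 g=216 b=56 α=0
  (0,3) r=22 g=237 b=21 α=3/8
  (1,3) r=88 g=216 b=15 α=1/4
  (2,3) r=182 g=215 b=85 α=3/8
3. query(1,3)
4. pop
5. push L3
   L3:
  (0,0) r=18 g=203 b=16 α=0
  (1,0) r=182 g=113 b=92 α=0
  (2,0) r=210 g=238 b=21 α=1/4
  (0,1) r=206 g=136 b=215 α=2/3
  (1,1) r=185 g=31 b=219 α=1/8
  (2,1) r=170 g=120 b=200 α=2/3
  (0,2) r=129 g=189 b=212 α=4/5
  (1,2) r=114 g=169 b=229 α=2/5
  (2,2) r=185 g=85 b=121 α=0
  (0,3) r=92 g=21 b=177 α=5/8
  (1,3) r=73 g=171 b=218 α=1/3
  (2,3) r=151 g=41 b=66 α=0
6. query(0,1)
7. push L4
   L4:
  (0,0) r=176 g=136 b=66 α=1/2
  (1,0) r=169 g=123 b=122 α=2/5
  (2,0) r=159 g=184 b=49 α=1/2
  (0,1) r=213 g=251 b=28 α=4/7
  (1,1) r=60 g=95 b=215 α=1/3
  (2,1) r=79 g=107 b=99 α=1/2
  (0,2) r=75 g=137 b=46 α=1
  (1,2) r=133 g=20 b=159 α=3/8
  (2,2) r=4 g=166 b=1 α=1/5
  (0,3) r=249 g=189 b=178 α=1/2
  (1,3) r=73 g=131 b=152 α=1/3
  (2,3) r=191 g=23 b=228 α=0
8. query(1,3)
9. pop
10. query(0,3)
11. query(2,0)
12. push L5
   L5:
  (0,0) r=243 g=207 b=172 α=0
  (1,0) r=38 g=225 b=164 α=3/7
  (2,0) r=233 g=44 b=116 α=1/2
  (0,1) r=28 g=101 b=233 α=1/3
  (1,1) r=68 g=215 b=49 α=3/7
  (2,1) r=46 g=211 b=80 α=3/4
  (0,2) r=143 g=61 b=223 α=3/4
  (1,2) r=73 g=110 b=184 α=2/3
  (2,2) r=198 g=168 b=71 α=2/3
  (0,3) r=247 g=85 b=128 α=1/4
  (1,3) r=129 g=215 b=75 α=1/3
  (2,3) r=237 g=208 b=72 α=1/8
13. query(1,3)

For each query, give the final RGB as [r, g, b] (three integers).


query (1,3) [L1,L2] — begin 0,0,0
after L1 α=1/2: [32, 26, 26]
after L2 α=1/4: [46, 147/2, 93/4]
rounded: [46, 74, 23]

(0,1) stack=L1,L3; from [0,0,0]:
L1 α=1/2: [40, 81, 17]
L3 α=2/3: [452/3, 353/3, 149]
= [151, 118, 149]

(1,3) stack=L1,L3,L4; from [0,0,0]:
L1 α=1/2: [32, 26, 26]
L3 α=1/3: [137/3, 223/3, 90]
L4 α=1/3: [493/9, 839/9, 332/3]
= [55, 93, 111]

query (0,3) [L1,L3] — begin 0,0,0
+L1 (α=1/2) → [225/2, 117, 207/2]
+L3 (α=5/8) → [1595/16, 57, 2391/16]
rounded: [100, 57, 149]

query (2,0) [L1,L3] — begin 0,0,0
+L1 (α=1/2) → [143/2, 13/2, 118]
+L3 (α=1/4) → [849/8, 515/8, 375/4]
rounded: [106, 64, 94]

(1,3) stack=L1,L3,L5; from [0,0,0]:
L1 α=1/2: [32, 26, 26]
L3 α=1/3: [137/3, 223/3, 90]
L5 α=1/3: [661/9, 1091/9, 85]
→ [73, 121, 85]


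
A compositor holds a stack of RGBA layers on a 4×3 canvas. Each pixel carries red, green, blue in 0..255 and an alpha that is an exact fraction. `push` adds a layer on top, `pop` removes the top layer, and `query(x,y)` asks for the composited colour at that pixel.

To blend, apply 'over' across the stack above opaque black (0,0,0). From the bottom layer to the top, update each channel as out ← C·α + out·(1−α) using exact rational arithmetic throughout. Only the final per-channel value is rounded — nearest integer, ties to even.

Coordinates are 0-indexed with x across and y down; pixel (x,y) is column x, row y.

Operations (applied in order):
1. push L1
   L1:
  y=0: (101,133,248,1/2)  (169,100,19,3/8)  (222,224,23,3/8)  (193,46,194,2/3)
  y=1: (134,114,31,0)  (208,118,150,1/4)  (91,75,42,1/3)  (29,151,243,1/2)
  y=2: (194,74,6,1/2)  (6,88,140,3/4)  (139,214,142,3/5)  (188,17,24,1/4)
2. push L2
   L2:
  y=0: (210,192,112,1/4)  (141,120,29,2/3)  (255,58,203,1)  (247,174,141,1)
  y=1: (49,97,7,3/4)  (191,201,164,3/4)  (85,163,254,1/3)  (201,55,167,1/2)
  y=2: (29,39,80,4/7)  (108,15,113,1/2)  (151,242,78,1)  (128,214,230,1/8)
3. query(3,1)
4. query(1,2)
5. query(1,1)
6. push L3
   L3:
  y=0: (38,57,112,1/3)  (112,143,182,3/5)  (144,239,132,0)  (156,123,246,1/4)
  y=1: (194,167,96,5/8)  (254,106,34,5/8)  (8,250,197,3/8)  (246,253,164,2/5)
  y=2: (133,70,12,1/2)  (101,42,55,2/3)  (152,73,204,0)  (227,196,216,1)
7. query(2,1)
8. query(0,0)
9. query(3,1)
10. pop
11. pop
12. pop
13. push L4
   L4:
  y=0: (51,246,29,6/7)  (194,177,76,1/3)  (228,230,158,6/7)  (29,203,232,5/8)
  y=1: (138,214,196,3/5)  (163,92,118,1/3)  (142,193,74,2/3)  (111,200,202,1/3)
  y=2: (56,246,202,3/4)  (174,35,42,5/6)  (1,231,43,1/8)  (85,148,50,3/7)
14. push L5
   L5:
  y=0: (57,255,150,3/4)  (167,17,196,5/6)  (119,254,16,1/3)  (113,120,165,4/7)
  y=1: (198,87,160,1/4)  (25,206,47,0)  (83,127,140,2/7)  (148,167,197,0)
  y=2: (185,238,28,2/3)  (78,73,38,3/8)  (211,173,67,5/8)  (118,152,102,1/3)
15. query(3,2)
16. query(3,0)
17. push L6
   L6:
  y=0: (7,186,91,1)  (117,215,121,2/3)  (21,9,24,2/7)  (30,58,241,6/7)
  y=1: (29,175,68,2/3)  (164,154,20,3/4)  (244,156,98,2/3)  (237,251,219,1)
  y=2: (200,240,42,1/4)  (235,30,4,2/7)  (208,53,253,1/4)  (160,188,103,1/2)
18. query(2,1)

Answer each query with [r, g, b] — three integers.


(3,1) stack=L1,L2; from [0,0,0]:
after L1 α=1/2: [29/2, 151/2, 243/2]
after L2 α=1/2: [431/4, 261/4, 577/4]
= [108, 65, 144]

(1,2) stack=L1,L2; from [0,0,0]:
L1 α=3/4: [9/2, 66, 105]
L2 α=1/2: [225/4, 81/2, 109]
→ [56, 40, 109]

query (1,1) [L1,L2] — begin 0,0,0
L1 α=1/4: [52, 59/2, 75/2]
L2 α=3/4: [625/4, 1265/8, 1059/8]
= [156, 158, 132]

at x=2,y=1 over L1,L2,L3:
L1 α=1/3: [91/3, 25, 14]
L2 α=1/3: [437/9, 71, 94]
L3 α=3/8: [2401/72, 1105/8, 1061/8]
→ [33, 138, 133]

at x=0,y=0 over L1,L2,L3:
+L1 (α=1/2) → [101/2, 133/2, 124]
+L2 (α=1/4) → [723/8, 783/8, 121]
+L3 (α=1/3) → [875/12, 337/4, 118]
→ [73, 84, 118]

(3,1) stack=L1,L2,L3; from [0,0,0]:
+L1 (α=1/2) → [29/2, 151/2, 243/2]
+L2 (α=1/2) → [431/4, 261/4, 577/4]
+L3 (α=2/5) → [3261/20, 2807/20, 3043/20]
→ [163, 140, 152]

query (3,2) [L4,L5] — begin 0,0,0
after L4 α=3/7: [255/7, 444/7, 150/7]
after L5 α=1/3: [1336/21, 1952/21, 338/7]
= [64, 93, 48]

(3,0) stack=L4,L5; from [0,0,0]:
L4 α=5/8: [145/8, 1015/8, 145]
L5 α=4/7: [4051/56, 6885/56, 1095/7]
= [72, 123, 156]

at x=2,y=1 over L4,L5,L6:
after L4 α=2/3: [284/3, 386/3, 148/3]
after L5 α=2/7: [274/3, 2692/21, 1580/21]
after L6 α=2/3: [1738/9, 9244/63, 5696/63]
→ [193, 147, 90]


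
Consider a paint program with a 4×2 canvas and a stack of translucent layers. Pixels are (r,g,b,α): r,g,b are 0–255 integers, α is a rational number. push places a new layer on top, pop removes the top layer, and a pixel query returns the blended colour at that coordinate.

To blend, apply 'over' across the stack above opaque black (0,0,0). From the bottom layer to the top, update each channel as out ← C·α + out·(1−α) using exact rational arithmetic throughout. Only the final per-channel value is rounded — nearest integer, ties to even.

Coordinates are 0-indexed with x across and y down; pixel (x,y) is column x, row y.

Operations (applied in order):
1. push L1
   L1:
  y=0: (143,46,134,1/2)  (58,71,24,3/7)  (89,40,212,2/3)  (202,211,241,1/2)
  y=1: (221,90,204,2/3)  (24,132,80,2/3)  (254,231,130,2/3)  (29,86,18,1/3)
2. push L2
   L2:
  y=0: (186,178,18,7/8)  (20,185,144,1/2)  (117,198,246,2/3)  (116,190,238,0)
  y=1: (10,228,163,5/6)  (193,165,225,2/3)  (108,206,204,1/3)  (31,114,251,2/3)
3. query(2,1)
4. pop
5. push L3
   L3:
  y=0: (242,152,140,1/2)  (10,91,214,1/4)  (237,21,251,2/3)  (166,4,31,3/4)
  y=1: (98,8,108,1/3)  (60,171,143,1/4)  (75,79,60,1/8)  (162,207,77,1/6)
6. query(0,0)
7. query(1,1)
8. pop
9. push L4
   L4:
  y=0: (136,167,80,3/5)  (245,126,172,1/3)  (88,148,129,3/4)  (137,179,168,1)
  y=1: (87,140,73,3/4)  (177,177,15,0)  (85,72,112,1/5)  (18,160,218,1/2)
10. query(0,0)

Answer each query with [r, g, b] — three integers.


at x=2,y=1 over L1,L2:
L1 α=2/3: [508/3, 154, 260/3]
L2 α=1/3: [1340/9, 514/3, 1132/9]
= [149, 171, 126]

query (0,0) [L1,L3] — begin 0,0,0
+L1 (α=1/2) → [143/2, 23, 67]
+L3 (α=1/2) → [627/4, 175/2, 207/2]
rounded: [157, 88, 104]

query (1,1) [L1,L3] — begin 0,0,0
+L1 (α=2/3) → [16, 88, 160/3]
+L3 (α=1/4) → [27, 435/4, 303/4]
= [27, 109, 76]

query (0,0) [L1,L4] — begin 0,0,0
after L1 α=1/2: [143/2, 23, 67]
after L4 α=3/5: [551/5, 547/5, 374/5]
= [110, 109, 75]


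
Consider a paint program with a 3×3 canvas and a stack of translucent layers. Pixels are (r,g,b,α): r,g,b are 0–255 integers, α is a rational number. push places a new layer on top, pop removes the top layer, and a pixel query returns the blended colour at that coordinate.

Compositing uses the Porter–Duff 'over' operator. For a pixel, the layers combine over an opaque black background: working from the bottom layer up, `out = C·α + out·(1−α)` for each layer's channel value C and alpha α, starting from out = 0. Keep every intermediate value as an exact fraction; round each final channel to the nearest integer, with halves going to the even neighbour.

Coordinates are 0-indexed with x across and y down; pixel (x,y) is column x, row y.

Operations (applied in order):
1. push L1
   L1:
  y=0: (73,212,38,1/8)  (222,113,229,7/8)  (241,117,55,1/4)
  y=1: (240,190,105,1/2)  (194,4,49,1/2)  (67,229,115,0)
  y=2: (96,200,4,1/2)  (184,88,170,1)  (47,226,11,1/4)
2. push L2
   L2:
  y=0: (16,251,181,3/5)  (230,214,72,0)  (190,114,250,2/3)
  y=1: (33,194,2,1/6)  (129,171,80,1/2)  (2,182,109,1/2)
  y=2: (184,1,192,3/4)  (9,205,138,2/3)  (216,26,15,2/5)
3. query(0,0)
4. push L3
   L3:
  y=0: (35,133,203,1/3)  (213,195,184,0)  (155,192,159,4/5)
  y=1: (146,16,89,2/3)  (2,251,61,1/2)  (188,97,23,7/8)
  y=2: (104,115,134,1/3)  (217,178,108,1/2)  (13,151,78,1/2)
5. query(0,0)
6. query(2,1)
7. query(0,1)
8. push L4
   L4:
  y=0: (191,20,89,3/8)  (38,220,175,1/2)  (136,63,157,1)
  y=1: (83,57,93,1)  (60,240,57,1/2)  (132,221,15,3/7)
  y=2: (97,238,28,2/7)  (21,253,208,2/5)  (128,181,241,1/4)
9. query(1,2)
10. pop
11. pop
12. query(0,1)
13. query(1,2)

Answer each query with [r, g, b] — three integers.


at x=0,y=0 over L1,L2:
L1 α=1/8: [73/8, 53/2, 19/4]
L2 α=3/5: [53/4, 806/5, 221/2]
= [13, 161, 110]

query (0,0) [L1,L2,L3] — begin 0,0,0
after L1 α=1/8: [73/8, 53/2, 19/4]
after L2 α=3/5: [53/4, 806/5, 221/2]
after L3 α=1/3: [41/2, 759/5, 424/3]
= [20, 152, 141]

(2,1) stack=L1,L2,L3; from [0,0,0]:
after L1 α=0: [0, 0, 0]
after L2 α=1/2: [1, 91, 109/2]
after L3 α=7/8: [1317/8, 385/4, 431/16]
rounded: [165, 96, 27]

(0,1) stack=L1,L2,L3; from [0,0,0]:
L1 α=1/2: [120, 95, 105/2]
L2 α=1/6: [211/2, 223/2, 529/12]
L3 α=2/3: [265/2, 287/6, 2665/36]
→ [132, 48, 74]

at x=1,y=2 over L1,L2,L3,L4:
+L1 (α=1) → [184, 88, 170]
+L2 (α=2/3) → [202/3, 166, 446/3]
+L3 (α=1/2) → [853/6, 172, 385/3]
+L4 (α=2/5) → [937/10, 1022/5, 801/5]
= [94, 204, 160]

query (0,1) [L1,L2] — begin 0,0,0
L1 α=1/2: [120, 95, 105/2]
L2 α=1/6: [211/2, 223/2, 529/12]
→ [106, 112, 44]

at x=1,y=2 over L1,L2:
L1 α=1: [184, 88, 170]
L2 α=2/3: [202/3, 166, 446/3]
rounded: [67, 166, 149]


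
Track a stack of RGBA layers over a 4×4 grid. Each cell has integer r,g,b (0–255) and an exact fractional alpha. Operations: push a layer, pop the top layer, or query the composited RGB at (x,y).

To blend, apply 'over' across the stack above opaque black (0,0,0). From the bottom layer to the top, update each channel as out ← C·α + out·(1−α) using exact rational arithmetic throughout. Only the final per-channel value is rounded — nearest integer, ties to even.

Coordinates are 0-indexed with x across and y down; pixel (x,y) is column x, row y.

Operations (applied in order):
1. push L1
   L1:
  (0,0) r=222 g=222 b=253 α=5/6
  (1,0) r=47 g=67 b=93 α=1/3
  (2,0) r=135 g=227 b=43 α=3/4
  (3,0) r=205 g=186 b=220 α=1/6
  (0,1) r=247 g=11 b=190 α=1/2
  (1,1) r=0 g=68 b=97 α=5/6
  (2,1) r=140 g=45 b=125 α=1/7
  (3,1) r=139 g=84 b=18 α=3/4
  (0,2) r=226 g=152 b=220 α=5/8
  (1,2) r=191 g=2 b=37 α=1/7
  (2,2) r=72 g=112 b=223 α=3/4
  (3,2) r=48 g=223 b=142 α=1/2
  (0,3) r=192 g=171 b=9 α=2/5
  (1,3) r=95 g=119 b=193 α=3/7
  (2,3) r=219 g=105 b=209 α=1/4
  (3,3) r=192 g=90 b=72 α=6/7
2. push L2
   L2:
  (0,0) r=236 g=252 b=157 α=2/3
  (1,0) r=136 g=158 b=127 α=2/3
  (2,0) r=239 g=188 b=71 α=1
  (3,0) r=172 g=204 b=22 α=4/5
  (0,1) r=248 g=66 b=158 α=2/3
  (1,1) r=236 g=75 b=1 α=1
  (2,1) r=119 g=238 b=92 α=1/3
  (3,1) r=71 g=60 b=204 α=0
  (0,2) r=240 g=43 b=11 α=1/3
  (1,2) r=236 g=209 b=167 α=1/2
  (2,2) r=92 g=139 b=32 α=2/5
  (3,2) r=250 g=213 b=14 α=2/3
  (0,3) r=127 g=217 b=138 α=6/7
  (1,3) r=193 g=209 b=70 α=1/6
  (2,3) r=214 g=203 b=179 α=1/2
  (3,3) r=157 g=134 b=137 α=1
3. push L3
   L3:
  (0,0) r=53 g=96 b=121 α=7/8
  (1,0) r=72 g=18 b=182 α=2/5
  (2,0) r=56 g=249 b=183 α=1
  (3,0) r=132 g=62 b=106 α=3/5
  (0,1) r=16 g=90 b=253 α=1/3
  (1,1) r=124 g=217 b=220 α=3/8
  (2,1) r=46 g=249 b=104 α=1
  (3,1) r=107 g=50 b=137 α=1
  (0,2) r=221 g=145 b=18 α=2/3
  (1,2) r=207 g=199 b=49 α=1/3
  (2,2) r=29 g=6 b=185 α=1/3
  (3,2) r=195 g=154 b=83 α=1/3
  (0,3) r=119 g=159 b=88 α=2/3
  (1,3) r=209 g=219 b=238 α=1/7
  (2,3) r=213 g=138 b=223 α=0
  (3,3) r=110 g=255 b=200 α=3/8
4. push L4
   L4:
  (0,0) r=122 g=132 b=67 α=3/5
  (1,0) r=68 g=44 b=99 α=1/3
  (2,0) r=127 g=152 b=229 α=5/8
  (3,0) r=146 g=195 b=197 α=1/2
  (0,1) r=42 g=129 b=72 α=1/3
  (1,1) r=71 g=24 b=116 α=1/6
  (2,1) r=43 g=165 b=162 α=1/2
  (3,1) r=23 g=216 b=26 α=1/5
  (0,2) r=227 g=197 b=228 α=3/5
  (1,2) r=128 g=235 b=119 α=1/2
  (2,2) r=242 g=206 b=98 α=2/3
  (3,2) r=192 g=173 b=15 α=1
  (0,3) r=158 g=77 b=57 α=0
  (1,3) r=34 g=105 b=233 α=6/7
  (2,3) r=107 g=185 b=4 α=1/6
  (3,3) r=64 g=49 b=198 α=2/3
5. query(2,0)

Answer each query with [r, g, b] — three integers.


at x=2,y=0 over L1,L2,L3,L4:
+L1 (α=3/4) → [405/4, 681/4, 129/4]
+L2 (α=1) → [239, 188, 71]
+L3 (α=1) → [56, 249, 183]
+L4 (α=5/8) → [803/8, 1507/8, 847/4]
rounded: [100, 188, 212]


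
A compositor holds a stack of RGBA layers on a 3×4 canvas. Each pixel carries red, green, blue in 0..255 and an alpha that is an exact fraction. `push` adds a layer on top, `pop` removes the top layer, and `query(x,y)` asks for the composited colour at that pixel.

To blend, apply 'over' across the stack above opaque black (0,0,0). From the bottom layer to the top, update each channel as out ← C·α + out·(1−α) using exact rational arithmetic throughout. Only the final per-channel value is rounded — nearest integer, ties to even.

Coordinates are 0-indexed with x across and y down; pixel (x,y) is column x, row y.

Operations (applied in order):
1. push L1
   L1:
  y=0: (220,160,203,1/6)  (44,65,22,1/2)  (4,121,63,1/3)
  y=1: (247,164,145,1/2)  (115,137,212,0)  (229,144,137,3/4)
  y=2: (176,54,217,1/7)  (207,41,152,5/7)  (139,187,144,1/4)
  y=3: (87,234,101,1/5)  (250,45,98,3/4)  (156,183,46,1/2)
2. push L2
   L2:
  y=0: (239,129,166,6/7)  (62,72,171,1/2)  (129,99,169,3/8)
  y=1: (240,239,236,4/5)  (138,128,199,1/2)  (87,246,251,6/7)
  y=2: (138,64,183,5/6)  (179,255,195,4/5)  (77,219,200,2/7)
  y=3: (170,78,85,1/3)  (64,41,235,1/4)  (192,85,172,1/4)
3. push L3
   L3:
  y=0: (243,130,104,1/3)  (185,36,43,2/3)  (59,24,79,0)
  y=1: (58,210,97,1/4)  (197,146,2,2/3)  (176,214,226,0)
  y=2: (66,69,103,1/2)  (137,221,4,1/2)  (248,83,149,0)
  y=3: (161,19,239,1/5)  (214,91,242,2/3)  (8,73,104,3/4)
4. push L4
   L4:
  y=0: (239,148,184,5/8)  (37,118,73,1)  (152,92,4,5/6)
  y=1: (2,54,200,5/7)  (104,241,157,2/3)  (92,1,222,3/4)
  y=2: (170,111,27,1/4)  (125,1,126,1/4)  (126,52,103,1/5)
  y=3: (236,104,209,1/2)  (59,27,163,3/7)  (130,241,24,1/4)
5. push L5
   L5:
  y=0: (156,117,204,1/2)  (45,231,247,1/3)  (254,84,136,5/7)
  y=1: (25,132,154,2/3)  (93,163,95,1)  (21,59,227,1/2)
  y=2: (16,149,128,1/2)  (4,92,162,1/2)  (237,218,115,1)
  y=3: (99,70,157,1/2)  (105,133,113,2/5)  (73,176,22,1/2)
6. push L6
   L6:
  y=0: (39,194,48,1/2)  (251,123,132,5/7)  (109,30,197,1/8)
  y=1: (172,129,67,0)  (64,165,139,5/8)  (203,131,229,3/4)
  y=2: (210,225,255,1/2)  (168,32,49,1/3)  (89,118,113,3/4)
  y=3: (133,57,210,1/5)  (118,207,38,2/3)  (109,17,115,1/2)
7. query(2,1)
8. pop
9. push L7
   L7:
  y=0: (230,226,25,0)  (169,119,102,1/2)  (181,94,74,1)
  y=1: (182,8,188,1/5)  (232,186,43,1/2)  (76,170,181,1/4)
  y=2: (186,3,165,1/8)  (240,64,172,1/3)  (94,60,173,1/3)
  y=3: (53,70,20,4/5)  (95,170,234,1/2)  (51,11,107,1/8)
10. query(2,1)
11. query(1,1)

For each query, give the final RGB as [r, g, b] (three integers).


query (2,1) [L1,L2,L3,L4,L5,L6] — begin 0,0,0
+L1 (α=3/4) → [687/4, 108, 411/4]
+L2 (α=6/7) → [2775/28, 1584/7, 6435/28]
+L3 (α=0) → [2775/28, 1584/7, 6435/28]
+L4 (α=3/4) → [10503/112, 1605/28, 25083/112]
+L5 (α=1/2) → [12855/224, 3257/56, 50507/224]
+L6 (α=3/4) → [149271/896, 25265/224, 204395/896]
rounded: [167, 113, 228]

at x=2,y=1 over L1,L2,L3,L4,L5,L7:
after L1 α=3/4: [687/4, 108, 411/4]
after L2 α=6/7: [2775/28, 1584/7, 6435/28]
after L3 α=0: [2775/28, 1584/7, 6435/28]
after L4 α=3/4: [10503/112, 1605/28, 25083/112]
after L5 α=1/2: [12855/224, 3257/56, 50507/224]
after L7 α=1/4: [55589/896, 19291/224, 192065/896]
→ [62, 86, 214]

query (1,1) [L1,L2,L3,L4,L5,L7] — begin 0,0,0
L1 α=0: [0, 0, 0]
L2 α=1/2: [69, 64, 199/2]
L3 α=2/3: [463/3, 356/3, 69/2]
L4 α=2/3: [1087/9, 1802/9, 697/6]
L5 α=1: [93, 163, 95]
L7 α=1/2: [325/2, 349/2, 69]
= [162, 174, 69]


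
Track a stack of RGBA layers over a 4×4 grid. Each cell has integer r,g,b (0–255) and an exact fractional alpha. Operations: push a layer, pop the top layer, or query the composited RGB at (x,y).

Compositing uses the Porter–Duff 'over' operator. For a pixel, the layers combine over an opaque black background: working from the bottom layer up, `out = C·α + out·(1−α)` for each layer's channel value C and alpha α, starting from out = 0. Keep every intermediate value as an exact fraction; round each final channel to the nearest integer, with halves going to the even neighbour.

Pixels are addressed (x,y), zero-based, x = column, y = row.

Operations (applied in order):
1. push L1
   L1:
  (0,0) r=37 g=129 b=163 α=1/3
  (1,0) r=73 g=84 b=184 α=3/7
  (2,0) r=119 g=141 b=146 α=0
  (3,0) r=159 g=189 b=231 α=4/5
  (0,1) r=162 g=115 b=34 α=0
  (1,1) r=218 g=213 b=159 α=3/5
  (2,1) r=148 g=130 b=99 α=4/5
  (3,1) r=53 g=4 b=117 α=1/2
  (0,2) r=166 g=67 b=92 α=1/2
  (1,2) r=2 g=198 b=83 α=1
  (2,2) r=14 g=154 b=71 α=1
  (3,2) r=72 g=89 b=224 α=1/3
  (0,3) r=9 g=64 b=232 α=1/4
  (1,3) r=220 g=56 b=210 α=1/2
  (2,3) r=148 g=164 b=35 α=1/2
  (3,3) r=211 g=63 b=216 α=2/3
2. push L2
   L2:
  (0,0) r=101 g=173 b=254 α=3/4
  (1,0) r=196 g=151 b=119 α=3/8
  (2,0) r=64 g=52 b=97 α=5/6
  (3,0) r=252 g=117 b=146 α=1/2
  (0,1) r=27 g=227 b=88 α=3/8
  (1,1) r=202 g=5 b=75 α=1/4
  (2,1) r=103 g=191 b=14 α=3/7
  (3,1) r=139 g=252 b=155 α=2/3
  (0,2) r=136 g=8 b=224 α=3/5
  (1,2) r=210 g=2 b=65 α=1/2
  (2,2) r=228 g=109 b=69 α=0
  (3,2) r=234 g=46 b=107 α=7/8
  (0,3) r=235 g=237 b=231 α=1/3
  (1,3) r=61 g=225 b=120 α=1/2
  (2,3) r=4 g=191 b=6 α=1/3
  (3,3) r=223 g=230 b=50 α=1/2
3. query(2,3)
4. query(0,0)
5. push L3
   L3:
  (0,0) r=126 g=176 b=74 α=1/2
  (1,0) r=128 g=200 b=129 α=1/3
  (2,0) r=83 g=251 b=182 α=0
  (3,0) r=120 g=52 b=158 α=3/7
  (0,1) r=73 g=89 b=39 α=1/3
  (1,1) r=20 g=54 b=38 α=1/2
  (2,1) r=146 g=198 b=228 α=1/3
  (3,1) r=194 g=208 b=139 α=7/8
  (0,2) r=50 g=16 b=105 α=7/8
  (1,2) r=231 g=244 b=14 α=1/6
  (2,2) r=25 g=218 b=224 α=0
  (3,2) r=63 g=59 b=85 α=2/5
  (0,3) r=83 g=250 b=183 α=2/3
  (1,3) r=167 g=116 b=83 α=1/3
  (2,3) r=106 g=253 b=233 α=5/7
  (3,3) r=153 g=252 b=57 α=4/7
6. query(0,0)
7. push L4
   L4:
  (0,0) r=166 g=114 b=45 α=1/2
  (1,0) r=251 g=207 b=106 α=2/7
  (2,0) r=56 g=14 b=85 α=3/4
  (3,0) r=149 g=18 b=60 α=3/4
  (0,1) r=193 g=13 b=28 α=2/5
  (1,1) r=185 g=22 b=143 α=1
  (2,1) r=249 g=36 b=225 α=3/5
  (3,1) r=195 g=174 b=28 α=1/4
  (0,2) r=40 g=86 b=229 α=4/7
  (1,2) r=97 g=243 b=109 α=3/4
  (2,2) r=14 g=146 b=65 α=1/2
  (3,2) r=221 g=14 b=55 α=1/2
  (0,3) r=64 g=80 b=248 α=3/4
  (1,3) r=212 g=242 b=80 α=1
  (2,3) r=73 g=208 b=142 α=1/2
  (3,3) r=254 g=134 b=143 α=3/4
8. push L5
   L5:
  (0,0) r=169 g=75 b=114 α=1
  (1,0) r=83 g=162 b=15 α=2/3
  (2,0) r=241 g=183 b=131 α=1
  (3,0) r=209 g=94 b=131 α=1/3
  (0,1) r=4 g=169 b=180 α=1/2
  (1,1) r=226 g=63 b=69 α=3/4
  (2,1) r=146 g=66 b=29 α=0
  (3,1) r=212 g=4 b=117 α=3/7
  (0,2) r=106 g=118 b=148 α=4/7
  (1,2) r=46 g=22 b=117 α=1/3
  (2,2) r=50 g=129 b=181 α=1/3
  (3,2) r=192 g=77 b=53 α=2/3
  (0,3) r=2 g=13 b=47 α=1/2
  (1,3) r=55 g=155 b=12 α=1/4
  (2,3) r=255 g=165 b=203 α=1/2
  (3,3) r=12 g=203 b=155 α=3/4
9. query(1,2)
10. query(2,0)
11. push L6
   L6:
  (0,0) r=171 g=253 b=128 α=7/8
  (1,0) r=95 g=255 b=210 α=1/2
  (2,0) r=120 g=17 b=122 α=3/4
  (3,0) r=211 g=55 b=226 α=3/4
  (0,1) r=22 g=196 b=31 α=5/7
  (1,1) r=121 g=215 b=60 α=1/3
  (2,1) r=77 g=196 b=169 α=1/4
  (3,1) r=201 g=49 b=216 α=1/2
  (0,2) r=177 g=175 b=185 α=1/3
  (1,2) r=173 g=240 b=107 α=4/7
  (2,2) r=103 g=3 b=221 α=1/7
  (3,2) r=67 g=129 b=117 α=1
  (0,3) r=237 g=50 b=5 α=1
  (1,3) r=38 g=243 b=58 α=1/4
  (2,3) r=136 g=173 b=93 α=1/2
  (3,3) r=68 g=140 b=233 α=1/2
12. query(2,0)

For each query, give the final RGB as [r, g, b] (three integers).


query (2,3) [L1,L2] — begin 0,0,0
after L1 α=1/2: [74, 82, 35/2]
after L2 α=1/3: [152/3, 355/3, 41/3]
rounded: [51, 118, 14]

query (0,0) [L1,L2] — begin 0,0,0
after L1 α=1/3: [37/3, 43, 163/3]
after L2 α=3/4: [473/6, 281/2, 2449/12]
rounded: [79, 140, 204]

at x=0,y=0 over L1,L2,L3:
+L1 (α=1/3) → [37/3, 43, 163/3]
+L2 (α=3/4) → [473/6, 281/2, 2449/12]
+L3 (α=1/2) → [1229/12, 633/4, 3337/24]
rounded: [102, 158, 139]

at x=1,y=2 over L1,L2,L3,L4,L5:
+L1 (α=1) → [2, 198, 83]
+L2 (α=1/2) → [106, 100, 74]
+L3 (α=1/6) → [761/6, 124, 64]
+L4 (α=3/4) → [2507/24, 853/4, 391/4]
+L5 (α=1/3) → [3059/36, 299/2, 625/6]
→ [85, 150, 104]

(2,0) stack=L1,L2,L3,L4,L5; from [0,0,0]:
L1 α=0: [0, 0, 0]
L2 α=5/6: [160/3, 130/3, 485/6]
L3 α=0: [160/3, 130/3, 485/6]
L4 α=3/4: [166/3, 64/3, 2015/24]
L5 α=1: [241, 183, 131]
→ [241, 183, 131]

(2,0) stack=L1,L2,L3,L4,L5,L6; from [0,0,0]:
+L1 (α=0) → [0, 0, 0]
+L2 (α=5/6) → [160/3, 130/3, 485/6]
+L3 (α=0) → [160/3, 130/3, 485/6]
+L4 (α=3/4) → [166/3, 64/3, 2015/24]
+L5 (α=1) → [241, 183, 131]
+L6 (α=3/4) → [601/4, 117/2, 497/4]
= [150, 58, 124]


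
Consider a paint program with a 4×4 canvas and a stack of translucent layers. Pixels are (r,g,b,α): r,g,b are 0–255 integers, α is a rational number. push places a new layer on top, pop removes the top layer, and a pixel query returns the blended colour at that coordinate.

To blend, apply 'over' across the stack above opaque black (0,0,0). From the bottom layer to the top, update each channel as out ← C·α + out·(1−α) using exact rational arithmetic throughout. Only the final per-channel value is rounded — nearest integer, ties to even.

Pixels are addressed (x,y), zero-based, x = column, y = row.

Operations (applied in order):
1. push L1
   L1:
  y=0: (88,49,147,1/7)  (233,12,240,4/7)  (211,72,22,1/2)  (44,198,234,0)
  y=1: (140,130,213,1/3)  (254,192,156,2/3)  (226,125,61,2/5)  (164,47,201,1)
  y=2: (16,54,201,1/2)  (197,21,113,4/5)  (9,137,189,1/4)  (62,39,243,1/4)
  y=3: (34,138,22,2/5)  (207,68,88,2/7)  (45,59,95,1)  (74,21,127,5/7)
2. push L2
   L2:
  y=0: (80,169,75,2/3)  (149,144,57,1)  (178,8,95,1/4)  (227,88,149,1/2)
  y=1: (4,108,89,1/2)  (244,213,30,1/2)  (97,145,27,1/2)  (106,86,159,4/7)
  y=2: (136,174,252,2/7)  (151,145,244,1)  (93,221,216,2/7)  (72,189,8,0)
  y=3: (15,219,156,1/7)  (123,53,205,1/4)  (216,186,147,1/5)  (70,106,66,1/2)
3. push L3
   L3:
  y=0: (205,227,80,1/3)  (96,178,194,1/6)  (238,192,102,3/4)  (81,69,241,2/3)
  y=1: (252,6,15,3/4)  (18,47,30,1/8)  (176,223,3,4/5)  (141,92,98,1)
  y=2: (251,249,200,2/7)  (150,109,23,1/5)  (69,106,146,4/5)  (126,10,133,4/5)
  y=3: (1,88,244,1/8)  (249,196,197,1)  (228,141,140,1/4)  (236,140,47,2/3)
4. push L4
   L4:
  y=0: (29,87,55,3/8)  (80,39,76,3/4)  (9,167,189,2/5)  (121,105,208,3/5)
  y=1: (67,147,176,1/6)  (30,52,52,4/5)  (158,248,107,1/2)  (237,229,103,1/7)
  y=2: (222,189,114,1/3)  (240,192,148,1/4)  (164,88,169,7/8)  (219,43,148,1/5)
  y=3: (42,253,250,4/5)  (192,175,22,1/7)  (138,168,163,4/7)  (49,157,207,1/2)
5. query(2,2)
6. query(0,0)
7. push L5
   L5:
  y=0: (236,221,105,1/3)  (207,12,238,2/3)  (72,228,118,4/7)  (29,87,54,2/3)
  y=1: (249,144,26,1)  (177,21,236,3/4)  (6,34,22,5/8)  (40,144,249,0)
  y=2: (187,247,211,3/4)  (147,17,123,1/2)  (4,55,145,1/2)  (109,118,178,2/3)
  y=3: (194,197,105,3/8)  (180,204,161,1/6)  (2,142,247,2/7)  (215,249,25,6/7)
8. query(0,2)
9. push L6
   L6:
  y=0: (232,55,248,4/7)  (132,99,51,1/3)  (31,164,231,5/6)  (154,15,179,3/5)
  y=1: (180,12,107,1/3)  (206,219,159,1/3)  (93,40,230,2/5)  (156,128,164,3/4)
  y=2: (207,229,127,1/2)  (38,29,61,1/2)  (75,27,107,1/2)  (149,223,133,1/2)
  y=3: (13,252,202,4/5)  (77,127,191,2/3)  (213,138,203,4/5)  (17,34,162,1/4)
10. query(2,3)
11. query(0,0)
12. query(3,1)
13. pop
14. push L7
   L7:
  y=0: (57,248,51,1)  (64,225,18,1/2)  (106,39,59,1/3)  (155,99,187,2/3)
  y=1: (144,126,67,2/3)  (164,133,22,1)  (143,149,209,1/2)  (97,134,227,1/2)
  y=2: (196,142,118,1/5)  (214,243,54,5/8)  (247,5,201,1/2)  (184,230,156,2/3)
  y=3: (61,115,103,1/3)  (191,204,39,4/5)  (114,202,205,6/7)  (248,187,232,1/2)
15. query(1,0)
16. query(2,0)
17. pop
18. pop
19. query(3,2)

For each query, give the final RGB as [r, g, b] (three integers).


query (2,2) [L1,L2,L3,L4] — begin 0,0,0
+L1 (α=1/4) → [9/4, 137/4, 189/4]
+L2 (α=2/7) → [789/28, 2453/28, 2673/28]
+L3 (α=4/5) → [8517/140, 2865/28, 3805/28]
+L4 (α=7/8) → [169237/1120, 20113/224, 36929/224]
= [151, 90, 165]

(0,0) stack=L1,L2,L3,L4; from [0,0,0]:
+L1 (α=1/7) → [88/7, 7, 21]
+L2 (α=2/3) → [1208/21, 115, 57]
+L3 (α=1/3) → [6721/63, 457/3, 194/3]
+L4 (α=3/8) → [19543/252, 767/6, 1465/24]
→ [78, 128, 61]

(0,2) stack=L1,L2,L3,L4,L5; from [0,0,0]:
after L1 α=1/2: [8, 27, 201/2]
after L2 α=2/7: [312/7, 69, 2013/14]
after L3 α=2/7: [5074/49, 843/7, 15665/98]
after L4 α=1/3: [21026/147, 1003/7, 21251/147]
after L5 α=3/4: [103493/588, 3095/14, 57151/294]
= [176, 221, 194]

(2,3) stack=L1,L2,L3,L4,L5,L6; from [0,0,0]:
after L1 α=1: [45, 59, 95]
after L2 α=1/5: [396/5, 422/5, 527/5]
after L3 α=1/4: [582/5, 1971/20, 2281/20]
after L4 α=4/7: [4506/35, 19353/140, 19883/140]
after L5 α=2/7: [4534/49, 27305/196, 33715/196]
after L6 α=4/5: [46282/245, 135497/980, 192867/980]
→ [189, 138, 197]

at x=0,y=0 over L1,L2,L3,L4,L5,L6:
after L1 α=1/7: [88/7, 7, 21]
after L2 α=2/3: [1208/21, 115, 57]
after L3 α=1/3: [6721/63, 457/3, 194/3]
after L4 α=3/8: [19543/252, 767/6, 1465/24]
after L5 α=1/3: [49279/378, 1430/9, 2725/36]
after L6 α=4/7: [166207/882, 2090/21, 14629/84]
→ [188, 100, 174]

query (3,1) [L1,L2,L3,L4,L5,L6] — begin 0,0,0
after L1 α=1: [164, 47, 201]
after L2 α=4/7: [916/7, 485/7, 177]
after L3 α=1: [141, 92, 98]
after L4 α=1/7: [1083/7, 781/7, 691/7]
after L5 α=0: [1083/7, 781/7, 691/7]
after L6 α=3/4: [4359/28, 3469/28, 4135/28]
= [156, 124, 148]

at x=1,y=0 over L1,L2,L3,L4,L5,L7:
+L1 (α=4/7) → [932/7, 48/7, 960/7]
+L2 (α=1) → [149, 144, 57]
+L3 (α=1/6) → [841/6, 449/3, 479/6]
+L4 (α=3/4) → [2281/24, 200/3, 1847/24]
+L5 (α=2/3) → [12217/72, 272/9, 13271/72]
+L7 (α=1/2) → [16825/144, 2297/18, 14567/144]
= [117, 128, 101]

(2,0) stack=L1,L2,L3,L4,L5,L7; from [0,0,0]:
+L1 (α=1/2) → [211/2, 36, 11]
+L2 (α=1/4) → [989/8, 29, 32]
+L3 (α=3/4) → [6701/32, 605/4, 169/2]
+L4 (α=2/5) → [20679/160, 3151/20, 1263/10]
+L5 (α=4/7) → [108117/1120, 27693/140, 8509/70]
+L7 (α=1/3) → [167477/1680, 10141/70, 10574/105]
= [100, 145, 101]

at x=3,y=2 over L1,L2,L3,L4:
after L1 α=1/4: [31/2, 39/4, 243/4]
after L2 α=0: [31/2, 39/4, 243/4]
after L3 α=4/5: [1039/10, 199/20, 2371/20]
after L4 α=1/5: [3173/25, 414/25, 3111/25]
= [127, 17, 124]
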